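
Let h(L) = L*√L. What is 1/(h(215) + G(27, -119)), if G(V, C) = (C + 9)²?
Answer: 484/5458865 - 43*√215/27294325 ≈ 6.5563e-5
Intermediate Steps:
h(L) = L^(3/2)
G(V, C) = (9 + C)²
1/(h(215) + G(27, -119)) = 1/(215^(3/2) + (9 - 119)²) = 1/(215*√215 + (-110)²) = 1/(215*√215 + 12100) = 1/(12100 + 215*√215)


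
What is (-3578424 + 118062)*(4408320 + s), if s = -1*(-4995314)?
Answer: -32539977755508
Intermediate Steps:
s = 4995314
(-3578424 + 118062)*(4408320 + s) = (-3578424 + 118062)*(4408320 + 4995314) = -3460362*9403634 = -32539977755508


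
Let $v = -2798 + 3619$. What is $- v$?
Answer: $-821$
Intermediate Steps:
$v = 821$
$- v = \left(-1\right) 821 = -821$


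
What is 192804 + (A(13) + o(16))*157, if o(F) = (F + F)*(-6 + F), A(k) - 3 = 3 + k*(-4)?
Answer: 235822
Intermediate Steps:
A(k) = 6 - 4*k (A(k) = 3 + (3 + k*(-4)) = 3 + (3 - 4*k) = 6 - 4*k)
o(F) = 2*F*(-6 + F) (o(F) = (2*F)*(-6 + F) = 2*F*(-6 + F))
192804 + (A(13) + o(16))*157 = 192804 + ((6 - 4*13) + 2*16*(-6 + 16))*157 = 192804 + ((6 - 52) + 2*16*10)*157 = 192804 + (-46 + 320)*157 = 192804 + 274*157 = 192804 + 43018 = 235822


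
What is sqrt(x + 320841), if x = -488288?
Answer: I*sqrt(167447) ≈ 409.2*I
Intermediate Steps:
sqrt(x + 320841) = sqrt(-488288 + 320841) = sqrt(-167447) = I*sqrt(167447)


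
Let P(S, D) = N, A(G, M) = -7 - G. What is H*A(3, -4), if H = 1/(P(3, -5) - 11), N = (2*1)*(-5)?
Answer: 10/21 ≈ 0.47619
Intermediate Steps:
N = -10 (N = 2*(-5) = -10)
P(S, D) = -10
H = -1/21 (H = 1/(-10 - 11) = 1/(-21) = -1/21 ≈ -0.047619)
H*A(3, -4) = -(-7 - 1*3)/21 = -(-7 - 3)/21 = -1/21*(-10) = 10/21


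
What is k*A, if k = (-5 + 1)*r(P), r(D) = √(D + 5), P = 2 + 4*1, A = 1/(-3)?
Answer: 4*√11/3 ≈ 4.4222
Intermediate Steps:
A = -⅓ ≈ -0.33333
P = 6 (P = 2 + 4 = 6)
r(D) = √(5 + D)
k = -4*√11 (k = (-5 + 1)*√(5 + 6) = -4*√11 ≈ -13.266)
k*A = -4*√11*(-⅓) = 4*√11/3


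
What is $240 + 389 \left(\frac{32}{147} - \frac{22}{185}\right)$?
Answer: $\frac{7571654}{27195} \approx 278.42$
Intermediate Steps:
$240 + 389 \left(\frac{32}{147} - \frac{22}{185}\right) = 240 + 389 \cdot \frac{2686}{27195} = 240 + \frac{1044854}{27195} = \frac{7571654}{27195}$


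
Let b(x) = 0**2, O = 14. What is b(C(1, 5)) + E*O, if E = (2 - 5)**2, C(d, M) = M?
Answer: 126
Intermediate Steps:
E = 9 (E = (-3)**2 = 9)
b(x) = 0
b(C(1, 5)) + E*O = 0 + 9*14 = 0 + 126 = 126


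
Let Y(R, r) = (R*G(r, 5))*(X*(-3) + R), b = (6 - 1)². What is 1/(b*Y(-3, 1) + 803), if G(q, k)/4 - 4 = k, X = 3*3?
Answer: 1/81803 ≈ 1.2224e-5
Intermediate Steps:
X = 9
G(q, k) = 16 + 4*k
b = 25 (b = 5² = 25)
Y(R, r) = 36*R*(-27 + R) (Y(R, r) = (R*(16 + 4*5))*(9*(-3) + R) = (R*(16 + 20))*(-27 + R) = (R*36)*(-27 + R) = (36*R)*(-27 + R) = 36*R*(-27 + R))
1/(b*Y(-3, 1) + 803) = 1/(25*(36*(-3)*(-27 - 3)) + 803) = 1/(25*(36*(-3)*(-30)) + 803) = 1/(25*3240 + 803) = 1/(81000 + 803) = 1/81803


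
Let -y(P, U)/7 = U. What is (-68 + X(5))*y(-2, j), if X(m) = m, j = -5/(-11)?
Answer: 2205/11 ≈ 200.45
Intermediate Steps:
j = 5/11 (j = -5*(-1/11) = 5/11 ≈ 0.45455)
y(P, U) = -7*U
(-68 + X(5))*y(-2, j) = (-68 + 5)*(-7*5/11) = -63*(-35/11) = 2205/11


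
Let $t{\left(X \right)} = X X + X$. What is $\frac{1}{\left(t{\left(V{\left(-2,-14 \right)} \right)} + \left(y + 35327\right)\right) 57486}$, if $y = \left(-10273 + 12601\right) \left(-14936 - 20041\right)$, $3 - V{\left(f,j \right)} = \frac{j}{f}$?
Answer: $- \frac{1}{4678849751862} \approx -2.1373 \cdot 10^{-13}$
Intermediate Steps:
$V{\left(f,j \right)} = 3 - \frac{j}{f}$
$t{\left(X \right)} = X + X^{2}$ ($t{\left(X \right)} = X^{2} + X = X + X^{2}$)
$y = -81426456$ ($y = 2328 \left(-34977\right) = -81426456$)
$\frac{1}{\left(t{\left(V{\left(-2,-14 \right)} \right)} + \left(y + 35327\right)\right) 57486} = \frac{1}{\left(\left(3 - - \frac{14}{-2}\right) \left(1 + \left(3 - - \frac{14}{-2}\right)\right) + \left(-81426456 + 35327\right)\right) 57486} = \frac{1}{\left(3 - \left(-14\right) \left(- \frac{1}{2}\right)\right) \left(1 + \left(3 - \left(-14\right) \left(- \frac{1}{2}\right)\right)\right) - 81391129} \cdot \frac{1}{57486} = \frac{1}{\left(3 - 7\right) \left(1 + \left(3 - 7\right)\right) - 81391129} \cdot \frac{1}{57486} = \frac{1}{- 4 \left(1 - 4\right) - 81391129} \cdot \frac{1}{57486} = \frac{1}{\left(-4\right) \left(-3\right) - 81391129} \cdot \frac{1}{57486} = \frac{1}{12 - 81391129} \cdot \frac{1}{57486} = \frac{1}{-81391117} \cdot \frac{1}{57486} = \left(- \frac{1}{81391117}\right) \frac{1}{57486} = - \frac{1}{4678849751862}$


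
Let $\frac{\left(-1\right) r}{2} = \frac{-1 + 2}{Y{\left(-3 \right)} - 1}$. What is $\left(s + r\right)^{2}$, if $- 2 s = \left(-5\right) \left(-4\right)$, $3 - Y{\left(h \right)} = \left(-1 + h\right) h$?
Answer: $\frac{2401}{25} \approx 96.04$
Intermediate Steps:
$Y{\left(h \right)} = 3 - h \left(-1 + h\right)$ ($Y{\left(h \right)} = 3 - \left(-1 + h\right) h = 3 - h \left(-1 + h\right)$)
$s = -10$ ($s = - \frac{\left(-5\right) \left(-4\right)}{2} = \left(- \frac{1}{2}\right) 20 = -10$)
$r = \frac{1}{5}$ ($r = - 2 \frac{-1 + 2}{\left(3 - 3 - \left(-3\right)^{2}\right) - 1} = - 2 \cdot 1 \frac{1}{\left(3 - 3 - 9\right) - 1} = - 2 \cdot 1 \frac{1}{-9 - 1} = - 2 \cdot 1 \frac{1}{-10} = - 2 \cdot 1 \left(- \frac{1}{10}\right) = \left(-2\right) \left(- \frac{1}{10}\right) = \frac{1}{5} \approx 0.2$)
$\left(s + r\right)^{2} = \left(-10 + \frac{1}{5}\right)^{2} = \left(- \frac{49}{5}\right)^{2} = \frac{2401}{25}$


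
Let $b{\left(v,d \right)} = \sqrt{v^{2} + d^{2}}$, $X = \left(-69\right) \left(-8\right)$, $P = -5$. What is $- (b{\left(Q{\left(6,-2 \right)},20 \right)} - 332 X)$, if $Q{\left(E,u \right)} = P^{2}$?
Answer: $183264 - 5 \sqrt{41} \approx 1.8323 \cdot 10^{5}$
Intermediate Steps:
$Q{\left(E,u \right)} = 25$ ($Q{\left(E,u \right)} = \left(-5\right)^{2} = 25$)
$X = 552$
$b{\left(v,d \right)} = \sqrt{d^{2} + v^{2}}$
$- (b{\left(Q{\left(6,-2 \right)},20 \right)} - 332 X) = - (\sqrt{20^{2} + 25^{2}} - 183264) = - (\sqrt{400 + 625} - 183264) = - (\sqrt{1025} - 183264) = - (5 \sqrt{41} - 183264) = - (-183264 + 5 \sqrt{41}) = 183264 - 5 \sqrt{41}$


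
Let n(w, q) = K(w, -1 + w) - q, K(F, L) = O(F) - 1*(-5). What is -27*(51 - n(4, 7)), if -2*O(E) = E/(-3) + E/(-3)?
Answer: -1395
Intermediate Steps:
O(E) = E/3 (O(E) = -(E/(-3) + E/(-3))/2 = -(E*(-⅓) + E*(-⅓))/2 = -(-E/3 - E/3)/2 = -(-1)*E/3 = E/3)
K(F, L) = 5 + F/3 (K(F, L) = F/3 - 1*(-5) = F/3 + 5 = 5 + F/3)
n(w, q) = 5 - q + w/3 (n(w, q) = (5 + w/3) - q = 5 - q + w/3)
-27*(51 - n(4, 7)) = -27*(51 - (5 - 1*7 + (⅓)*4)) = -27*(51 - (5 - 7 + 4/3)) = -27*(51 - 1*(-⅔)) = -27*(51 + ⅔) = -27*155/3 = -1395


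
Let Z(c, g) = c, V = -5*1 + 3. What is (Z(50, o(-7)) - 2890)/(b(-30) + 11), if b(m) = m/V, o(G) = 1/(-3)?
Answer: -1420/13 ≈ -109.23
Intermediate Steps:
V = -2 (V = -5 + 3 = -2)
o(G) = -1/3
b(m) = -m/2 (b(m) = m/(-2) = m*(-1/2) = -m/2)
(Z(50, o(-7)) - 2890)/(b(-30) + 11) = (50 - 2890)/(-1/2*(-30) + 11) = -2840/(15 + 11) = -2840/26 = -2840*1/26 = -1420/13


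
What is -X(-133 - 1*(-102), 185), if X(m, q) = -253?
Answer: 253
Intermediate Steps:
-X(-133 - 1*(-102), 185) = -1*(-253) = 253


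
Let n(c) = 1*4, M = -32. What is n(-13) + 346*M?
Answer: -11068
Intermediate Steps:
n(c) = 4
n(-13) + 346*M = 4 + 346*(-32) = 4 - 11072 = -11068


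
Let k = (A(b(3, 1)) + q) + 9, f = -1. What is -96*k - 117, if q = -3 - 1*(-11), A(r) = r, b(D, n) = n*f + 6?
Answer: -2229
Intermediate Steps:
b(D, n) = 6 - n (b(D, n) = n*(-1) + 6 = -n + 6 = 6 - n)
q = 8 (q = -3 + 11 = 8)
k = 22 (k = ((6 - 1*1) + 8) + 9 = ((6 - 1) + 8) + 9 = (5 + 8) + 9 = 13 + 9 = 22)
-96*k - 117 = -96*22 - 117 = -2112 - 117 = -2229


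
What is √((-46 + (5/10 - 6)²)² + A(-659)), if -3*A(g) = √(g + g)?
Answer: √(35721 - 48*I*√1318)/12 ≈ 15.755 - 0.38406*I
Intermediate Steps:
A(g) = -√2*√g/3 (A(g) = -√(g + g)/3 = -√2*√g/3)
√((-46 + (5/10 - 6)²)² + A(-659)) = √((-46 + (5/10 - 6)²)² - √2*√(-659)/3) = √((-46 + (5*(⅒) - 6)²)² - √2*I*√659/3) = √((-46 + (½ - 6)²)² - I*√1318/3) = √((-46 + (-11/2)²)² - I*√1318/3) = √((-46 + 121/4)² - I*√1318/3) = √((-63/4)² - I*√1318/3) = √(3969/16 - I*√1318/3)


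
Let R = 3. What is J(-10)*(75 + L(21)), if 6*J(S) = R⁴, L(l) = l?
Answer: 1296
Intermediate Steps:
J(S) = 27/2 (J(S) = (⅙)*3⁴ = (⅙)*81 = 27/2)
J(-10)*(75 + L(21)) = 27*(75 + 21)/2 = (27/2)*96 = 1296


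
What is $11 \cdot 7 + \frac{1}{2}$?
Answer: $\frac{155}{2} \approx 77.5$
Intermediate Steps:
$11 \cdot 7 + \frac{1}{2} = 77 + \frac{1}{2} = \frac{155}{2}$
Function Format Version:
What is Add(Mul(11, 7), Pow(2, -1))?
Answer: Rational(155, 2) ≈ 77.500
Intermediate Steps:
Add(Mul(11, 7), Pow(2, -1)) = Add(77, Rational(1, 2)) = Rational(155, 2)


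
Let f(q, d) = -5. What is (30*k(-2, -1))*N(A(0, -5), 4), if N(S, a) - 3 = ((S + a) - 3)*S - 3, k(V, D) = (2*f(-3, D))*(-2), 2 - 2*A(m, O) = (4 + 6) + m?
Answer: 7200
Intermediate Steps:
A(m, O) = -4 - m/2 (A(m, O) = 1 - ((4 + 6) + m)/2 = 1 - (10 + m)/2 = 1 + (-5 - m/2) = -4 - m/2)
k(V, D) = 20 (k(V, D) = (2*(-5))*(-2) = -10*(-2) = 20)
N(S, a) = S*(-3 + S + a) (N(S, a) = 3 + (((S + a) - 3)*S - 3) = 3 + ((-3 + S + a)*S - 3) = 3 + (S*(-3 + S + a) - 3) = 3 + (-3 + S*(-3 + S + a)) = S*(-3 + S + a))
(30*k(-2, -1))*N(A(0, -5), 4) = (30*20)*((-4 - ½*0)*(-3 + (-4 - ½*0) + 4)) = 600*((-4 + 0)*(-3 + (-4 + 0) + 4)) = 600*(-4*(-3 - 4 + 4)) = 600*(-4*(-3)) = 600*12 = 7200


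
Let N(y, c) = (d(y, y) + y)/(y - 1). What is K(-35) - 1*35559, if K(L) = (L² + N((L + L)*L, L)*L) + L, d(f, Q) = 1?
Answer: -84255466/2449 ≈ -34404.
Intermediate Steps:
N(y, c) = (1 + y)/(-1 + y) (N(y, c) = (1 + y)/(y - 1) = (1 + y)/(-1 + y))
K(L) = L + L² + L*(1 + 2*L²)/(-1 + 2*L²) (K(L) = (L² + ((1 + (L + L)*L)/(-1 + (L + L)*L))*L) + L = (L² + ((1 + (2*L)*L)/(-1 + (2*L)*L))*L) + L = (L² + ((1 + 2*L²)/(-1 + 2*L²))*L) + L = (L² + L*(1 + 2*L²)/(-1 + 2*L²)) + L = L + L² + L*(1 + 2*L²)/(-1 + 2*L²))
K(-35) - 1*35559 = (-35)²*(-1 + 2*(-35)² + 4*(-35))/(-1 + 2*(-35)²) - 1*35559 = 1225*(-1 + 2*1225 - 140)/(-1 + 2*1225) - 35559 = 1225*(-1 + 2450 - 140)/(-1 + 2450) - 35559 = 1225*2309/2449 - 35559 = 1225*(1/2449)*2309 - 35559 = 2828525/2449 - 35559 = -84255466/2449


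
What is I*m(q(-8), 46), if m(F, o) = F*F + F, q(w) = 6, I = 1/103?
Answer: 42/103 ≈ 0.40777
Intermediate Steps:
I = 1/103 ≈ 0.0097087
m(F, o) = F + F**2 (m(F, o) = F**2 + F = F + F**2)
I*m(q(-8), 46) = (6*(1 + 6))/103 = (6*7)/103 = (1/103)*42 = 42/103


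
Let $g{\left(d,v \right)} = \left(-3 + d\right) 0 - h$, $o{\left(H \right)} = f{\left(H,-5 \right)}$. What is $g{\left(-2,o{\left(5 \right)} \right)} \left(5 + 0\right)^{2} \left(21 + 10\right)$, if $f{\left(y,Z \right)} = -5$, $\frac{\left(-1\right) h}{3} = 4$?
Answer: $9300$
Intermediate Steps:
$h = -12$ ($h = \left(-3\right) 4 = -12$)
$o{\left(H \right)} = -5$
$g{\left(d,v \right)} = 12$ ($g{\left(d,v \right)} = \left(-3 + d\right) 0 - -12 = 0 + 12 = 12$)
$g{\left(-2,o{\left(5 \right)} \right)} \left(5 + 0\right)^{2} \left(21 + 10\right) = 12 \left(5 + 0\right)^{2} \left(21 + 10\right) = 12 \cdot 5^{2} \cdot 31 = 12 \cdot 25 \cdot 31 = 300 \cdot 31 = 9300$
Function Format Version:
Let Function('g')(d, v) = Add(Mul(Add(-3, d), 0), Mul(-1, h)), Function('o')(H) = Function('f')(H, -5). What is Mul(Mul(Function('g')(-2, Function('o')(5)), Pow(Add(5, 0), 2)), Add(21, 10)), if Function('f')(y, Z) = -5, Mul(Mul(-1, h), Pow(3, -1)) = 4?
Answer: 9300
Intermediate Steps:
h = -12 (h = Mul(-3, 4) = -12)
Function('o')(H) = -5
Function('g')(d, v) = 12 (Function('g')(d, v) = Add(Mul(Add(-3, d), 0), Mul(-1, -12)) = Add(0, 12) = 12)
Mul(Mul(Function('g')(-2, Function('o')(5)), Pow(Add(5, 0), 2)), Add(21, 10)) = Mul(Mul(12, Pow(Add(5, 0), 2)), Add(21, 10)) = Mul(Mul(12, Pow(5, 2)), 31) = Mul(Mul(12, 25), 31) = Mul(300, 31) = 9300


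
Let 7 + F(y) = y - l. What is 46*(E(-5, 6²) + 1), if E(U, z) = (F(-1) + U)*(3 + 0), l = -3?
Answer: -1334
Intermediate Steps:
F(y) = -4 + y (F(y) = -7 + (y - 1*(-3)) = -7 + (y + 3) = -7 + (3 + y) = -4 + y)
E(U, z) = -15 + 3*U (E(U, z) = ((-4 - 1) + U)*(3 + 0) = (-5 + U)*3 = -15 + 3*U)
46*(E(-5, 6²) + 1) = 46*((-15 + 3*(-5)) + 1) = 46*((-15 - 15) + 1) = 46*(-30 + 1) = 46*(-29) = -1334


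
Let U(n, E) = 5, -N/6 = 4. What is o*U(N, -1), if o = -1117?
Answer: -5585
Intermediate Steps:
N = -24 (N = -6*4 = -24)
o*U(N, -1) = -1117*5 = -5585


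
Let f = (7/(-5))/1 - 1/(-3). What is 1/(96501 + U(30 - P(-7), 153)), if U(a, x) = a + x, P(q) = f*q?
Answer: 15/1450148 ≈ 1.0344e-5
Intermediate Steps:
f = -16/15 (f = (7*(-⅕))*1 - 1*(-⅓) = -7/5*1 + ⅓ = -7/5 + ⅓ = -16/15 ≈ -1.0667)
P(q) = -16*q/15
1/(96501 + U(30 - P(-7), 153)) = 1/(96501 + ((30 - (-16)*(-7)/15) + 153)) = 1/(96501 + ((30 - 1*112/15) + 153)) = 1/(96501 + ((30 - 112/15) + 153)) = 1/(96501 + (338/15 + 153)) = 1/(96501 + 2633/15) = 1/(1450148/15) = 15/1450148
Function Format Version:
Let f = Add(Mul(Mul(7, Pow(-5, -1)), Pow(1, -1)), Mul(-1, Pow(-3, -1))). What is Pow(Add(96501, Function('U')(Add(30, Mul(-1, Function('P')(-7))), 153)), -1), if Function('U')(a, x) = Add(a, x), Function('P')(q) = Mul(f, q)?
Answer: Rational(15, 1450148) ≈ 1.0344e-5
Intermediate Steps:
f = Rational(-16, 15) (f = Add(Mul(Mul(7, Rational(-1, 5)), 1), Mul(-1, Rational(-1, 3))) = Add(Mul(Rational(-7, 5), 1), Rational(1, 3)) = Add(Rational(-7, 5), Rational(1, 3)) = Rational(-16, 15) ≈ -1.0667)
Function('P')(q) = Mul(Rational(-16, 15), q)
Pow(Add(96501, Function('U')(Add(30, Mul(-1, Function('P')(-7))), 153)), -1) = Pow(Add(96501, Add(Add(30, Mul(-1, Mul(Rational(-16, 15), -7))), 153)), -1) = Pow(Add(96501, Add(Add(30, Mul(-1, Rational(112, 15))), 153)), -1) = Pow(Add(96501, Add(Add(30, Rational(-112, 15)), 153)), -1) = Pow(Add(96501, Add(Rational(338, 15), 153)), -1) = Pow(Add(96501, Rational(2633, 15)), -1) = Pow(Rational(1450148, 15), -1) = Rational(15, 1450148)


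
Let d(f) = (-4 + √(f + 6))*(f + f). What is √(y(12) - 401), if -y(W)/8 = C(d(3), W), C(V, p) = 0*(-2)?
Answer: I*√401 ≈ 20.025*I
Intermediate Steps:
d(f) = 2*f*(-4 + √(6 + f)) (d(f) = (-4 + √(6 + f))*(2*f) = 2*f*(-4 + √(6 + f)))
C(V, p) = 0
y(W) = 0 (y(W) = -8*0 = 0)
√(y(12) - 401) = √(0 - 401) = √(-401) = I*√401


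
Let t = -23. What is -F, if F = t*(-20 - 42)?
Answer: -1426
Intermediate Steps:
F = 1426 (F = -23*(-20 - 42) = -23*(-62) = 1426)
-F = -1*1426 = -1426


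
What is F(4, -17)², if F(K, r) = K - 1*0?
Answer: 16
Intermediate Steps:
F(K, r) = K (F(K, r) = K + 0 = K)
F(4, -17)² = 4² = 16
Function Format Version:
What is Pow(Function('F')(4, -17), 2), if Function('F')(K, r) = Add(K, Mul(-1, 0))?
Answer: 16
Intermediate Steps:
Function('F')(K, r) = K (Function('F')(K, r) = Add(K, 0) = K)
Pow(Function('F')(4, -17), 2) = Pow(4, 2) = 16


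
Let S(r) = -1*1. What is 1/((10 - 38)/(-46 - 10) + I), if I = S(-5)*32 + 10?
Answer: -2/43 ≈ -0.046512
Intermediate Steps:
S(r) = -1
I = -22 (I = -1*32 + 10 = -32 + 10 = -22)
1/((10 - 38)/(-46 - 10) + I) = 1/((10 - 38)/(-46 - 10) - 22) = 1/(-28/(-56) - 22) = 1/(-1/56*(-28) - 22) = 1/(½ - 22) = 1/(-43/2) = -2/43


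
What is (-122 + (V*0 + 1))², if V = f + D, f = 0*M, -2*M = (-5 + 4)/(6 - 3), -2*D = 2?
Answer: 14641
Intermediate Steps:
D = -1 (D = -½*2 = -1)
M = ⅙ (M = -(-5 + 4)/(2*(6 - 3)) = -(-1)/(2*3) = -½*(-⅓) = ⅙ ≈ 0.16667)
f = 0 (f = 0*(⅙) = 0)
V = -1 (V = 0 - 1 = -1)
(-122 + (V*0 + 1))² = (-122 + (-1*0 + 1))² = (-122 + (0 + 1))² = (-122 + 1)² = (-121)² = 14641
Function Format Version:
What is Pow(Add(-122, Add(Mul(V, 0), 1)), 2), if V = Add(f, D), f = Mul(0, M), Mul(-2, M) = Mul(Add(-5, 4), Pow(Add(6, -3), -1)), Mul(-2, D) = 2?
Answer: 14641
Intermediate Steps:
D = -1 (D = Mul(Rational(-1, 2), 2) = -1)
M = Rational(1, 6) (M = Mul(Rational(-1, 2), Mul(Add(-5, 4), Pow(Add(6, -3), -1))) = Mul(Rational(-1, 2), Mul(-1, Pow(3, -1))) = Mul(Rational(-1, 2), Mul(-1, Rational(1, 3))) = Mul(Rational(-1, 2), Rational(-1, 3)) = Rational(1, 6) ≈ 0.16667)
f = 0 (f = Mul(0, Rational(1, 6)) = 0)
V = -1 (V = Add(0, -1) = -1)
Pow(Add(-122, Add(Mul(V, 0), 1)), 2) = Pow(Add(-122, Add(Mul(-1, 0), 1)), 2) = Pow(Add(-122, Add(0, 1)), 2) = Pow(Add(-122, 1), 2) = Pow(-121, 2) = 14641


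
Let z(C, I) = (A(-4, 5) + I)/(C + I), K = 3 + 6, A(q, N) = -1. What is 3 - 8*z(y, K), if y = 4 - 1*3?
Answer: -17/5 ≈ -3.4000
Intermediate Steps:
K = 9
y = 1 (y = 4 - 3 = 1)
z(C, I) = (-1 + I)/(C + I)
3 - 8*z(y, K) = 3 - 8*(-1 + 9)/(1 + 9) = 3 - 8*8/10 = 3 - 4*8/5 = 3 - 8*4/5 = 3 - 32/5 = -17/5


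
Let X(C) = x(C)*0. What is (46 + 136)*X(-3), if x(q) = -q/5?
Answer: 0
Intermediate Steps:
x(q) = -q/5
X(C) = 0 (X(C) = -C/5*0 = 0)
(46 + 136)*X(-3) = (46 + 136)*0 = 182*0 = 0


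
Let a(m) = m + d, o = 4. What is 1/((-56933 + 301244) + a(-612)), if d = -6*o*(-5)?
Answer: 1/243819 ≈ 4.1014e-6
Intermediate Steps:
d = 120 (d = -6*4*(-5) = -24*(-5) = 120)
a(m) = 120 + m (a(m) = m + 120 = 120 + m)
1/((-56933 + 301244) + a(-612)) = 1/((-56933 + 301244) + (120 - 612)) = 1/(244311 - 492) = 1/243819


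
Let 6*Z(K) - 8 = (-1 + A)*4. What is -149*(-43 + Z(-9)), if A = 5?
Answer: 5811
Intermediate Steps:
Z(K) = 4 (Z(K) = 4/3 + ((-1 + 5)*4)/6 = 4/3 + (4*4)/6 = 4/3 + (⅙)*16 = 4/3 + 8/3 = 4)
-149*(-43 + Z(-9)) = -149*(-43 + 4) = -149*(-39) = 5811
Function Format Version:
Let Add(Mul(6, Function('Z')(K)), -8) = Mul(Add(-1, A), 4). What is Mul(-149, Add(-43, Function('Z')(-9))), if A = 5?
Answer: 5811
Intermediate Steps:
Function('Z')(K) = 4 (Function('Z')(K) = Add(Rational(4, 3), Mul(Rational(1, 6), Mul(Add(-1, 5), 4))) = Add(Rational(4, 3), Mul(Rational(1, 6), Mul(4, 4))) = Add(Rational(4, 3), Mul(Rational(1, 6), 16)) = Add(Rational(4, 3), Rational(8, 3)) = 4)
Mul(-149, Add(-43, Function('Z')(-9))) = Mul(-149, Add(-43, 4)) = Mul(-149, -39) = 5811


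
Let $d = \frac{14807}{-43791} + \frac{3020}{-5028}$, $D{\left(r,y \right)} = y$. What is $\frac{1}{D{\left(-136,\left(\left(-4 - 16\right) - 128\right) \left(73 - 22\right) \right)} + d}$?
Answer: $- \frac{18348429}{138511166960} \approx -0.00013247$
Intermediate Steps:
$d = - \frac{17224868}{18348429}$ ($d = 14807 \left(- \frac{1}{43791}\right) + 3020 \left(- \frac{1}{5028}\right) = - \frac{14807}{43791} - \frac{755}{1257} = - \frac{17224868}{18348429} \approx -0.93877$)
$\frac{1}{D{\left(-136,\left(\left(-4 - 16\right) - 128\right) \left(73 - 22\right) \right)} + d} = \frac{1}{\left(\left(-4 - 16\right) - 128\right) \left(73 - 22\right) - \frac{17224868}{18348429}} = \frac{1}{\left(\left(-4 - 16\right) - 128\right) 51 - \frac{17224868}{18348429}} = \frac{1}{\left(-20 - 128\right) 51 - \frac{17224868}{18348429}} = \frac{1}{\left(-148\right) 51 - \frac{17224868}{18348429}} = \frac{1}{-7548 - \frac{17224868}{18348429}} = \frac{1}{- \frac{138511166960}{18348429}} = - \frac{18348429}{138511166960}$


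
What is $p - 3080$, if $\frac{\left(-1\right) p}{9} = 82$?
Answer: $-3818$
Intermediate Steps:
$p = -738$ ($p = \left(-9\right) 82 = -738$)
$p - 3080 = -738 - 3080 = -3818$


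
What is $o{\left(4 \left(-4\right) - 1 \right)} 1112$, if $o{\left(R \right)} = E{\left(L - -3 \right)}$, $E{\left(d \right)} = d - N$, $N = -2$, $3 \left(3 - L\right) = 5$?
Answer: $\frac{21128}{3} \approx 7042.7$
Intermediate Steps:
$L = \frac{4}{3}$ ($L = 3 - \frac{5}{3} = \frac{4}{3} \approx 1.3333$)
$E{\left(d \right)} = 2 + d$ ($E{\left(d \right)} = d - -2 = d + 2 = 2 + d$)
$o{\left(R \right)} = \frac{19}{3}$ ($o{\left(R \right)} = 2 + \left(\frac{4}{3} - -3\right) = 2 + \left(\frac{4}{3} + 3\right) = 2 + \frac{13}{3} = \frac{19}{3}$)
$o{\left(4 \left(-4\right) - 1 \right)} 1112 = \frac{19}{3} \cdot 1112 = \frac{21128}{3}$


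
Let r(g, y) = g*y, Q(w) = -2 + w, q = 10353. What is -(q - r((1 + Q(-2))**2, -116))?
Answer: -11397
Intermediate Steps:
-(q - r((1 + Q(-2))**2, -116)) = -(10353 - (1 + (-2 - 2))**2*(-116)) = -(10353 - (1 - 4)**2*(-116)) = -(10353 - (-3)**2*(-116)) = -(10353 - 9*(-116)) = -(10353 - 1*(-1044)) = -(10353 + 1044) = -1*11397 = -11397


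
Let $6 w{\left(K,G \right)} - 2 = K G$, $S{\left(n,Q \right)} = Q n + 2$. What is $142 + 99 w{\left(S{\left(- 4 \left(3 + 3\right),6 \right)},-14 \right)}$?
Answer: $32977$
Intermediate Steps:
$S{\left(n,Q \right)} = 2 + Q n$
$w{\left(K,G \right)} = \frac{1}{3} + \frac{G K}{6}$ ($w{\left(K,G \right)} = \frac{1}{3} + \frac{K G}{6} = \frac{1}{3} + \frac{G K}{6}$)
$142 + 99 w{\left(S{\left(- 4 \left(3 + 3\right),6 \right)},-14 \right)} = 142 + 99 \left(\frac{1}{3} + \frac{1}{6} \left(-14\right) \left(2 + 6 \left(- 4 \left(3 + 3\right)\right)\right)\right) = 142 + 99 \left(\frac{1}{3} + \frac{1}{6} \left(-14\right) \left(2 + 6 \left(\left(-4\right) 6\right)\right)\right) = 142 + 99 \left(\frac{1}{3} + \frac{1}{6} \left(-14\right) \left(2 + 6 \left(-24\right)\right)\right) = 142 + 99 \left(\frac{1}{3} + \frac{1}{6} \left(-14\right) \left(2 - 144\right)\right) = 142 + 99 \left(\frac{1}{3} + \frac{1}{6} \left(-14\right) \left(-142\right)\right) = 142 + 99 \left(\frac{1}{3} + \frac{994}{3}\right) = 142 + 99 \cdot \frac{995}{3} = 142 + 32835 = 32977$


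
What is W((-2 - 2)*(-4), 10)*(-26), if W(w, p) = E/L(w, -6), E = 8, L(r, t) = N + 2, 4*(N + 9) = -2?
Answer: 416/15 ≈ 27.733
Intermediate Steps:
N = -19/2 (N = -9 + (¼)*(-2) = -9 - ½ = -19/2 ≈ -9.5000)
L(r, t) = -15/2 (L(r, t) = -19/2 + 2 = -15/2)
W(w, p) = -16/15 (W(w, p) = 8/(-15/2) = 8*(-2/15) = -16/15)
W((-2 - 2)*(-4), 10)*(-26) = -16/15*(-26) = 416/15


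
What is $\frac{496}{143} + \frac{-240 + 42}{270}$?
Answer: $\frac{5867}{2145} \approx 2.7352$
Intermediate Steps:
$\frac{496}{143} + \frac{-240 + 42}{270} = 496 \cdot \frac{1}{143} - \frac{11}{15} = \frac{496}{143} - \frac{11}{15} = \frac{5867}{2145}$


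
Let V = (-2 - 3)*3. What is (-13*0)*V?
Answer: 0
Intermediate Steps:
V = -15 (V = -5*3 = -15)
(-13*0)*V = -13*0*(-15) = 0*(-15) = 0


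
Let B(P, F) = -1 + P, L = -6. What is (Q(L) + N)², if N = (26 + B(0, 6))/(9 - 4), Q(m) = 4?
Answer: 81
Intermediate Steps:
N = 5 (N = (26 + (-1 + 0))/(9 - 4) = (26 - 1)/5 = 25*(⅕) = 5)
(Q(L) + N)² = (4 + 5)² = 9² = 81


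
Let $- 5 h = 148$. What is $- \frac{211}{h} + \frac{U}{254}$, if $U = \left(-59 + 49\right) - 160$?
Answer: $\frac{121405}{18796} \approx 6.4591$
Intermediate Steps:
$h = - \frac{148}{5}$ ($h = \left(- \frac{1}{5}\right) 148 = - \frac{148}{5} \approx -29.6$)
$U = -170$ ($U = -10 - 160 = -170$)
$- \frac{211}{h} + \frac{U}{254} = - \frac{211}{- \frac{148}{5}} - \frac{170}{254} = \left(-211\right) \left(- \frac{5}{148}\right) - \frac{85}{127} = \frac{1055}{148} - \frac{85}{127} = \frac{121405}{18796}$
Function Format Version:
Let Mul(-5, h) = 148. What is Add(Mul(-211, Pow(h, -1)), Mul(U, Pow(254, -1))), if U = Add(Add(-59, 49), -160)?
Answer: Rational(121405, 18796) ≈ 6.4591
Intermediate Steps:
h = Rational(-148, 5) (h = Mul(Rational(-1, 5), 148) = Rational(-148, 5) ≈ -29.600)
U = -170 (U = Add(-10, -160) = -170)
Add(Mul(-211, Pow(h, -1)), Mul(U, Pow(254, -1))) = Add(Mul(-211, Pow(Rational(-148, 5), -1)), Mul(-170, Pow(254, -1))) = Add(Mul(-211, Rational(-5, 148)), Mul(-170, Rational(1, 254))) = Add(Rational(1055, 148), Rational(-85, 127)) = Rational(121405, 18796)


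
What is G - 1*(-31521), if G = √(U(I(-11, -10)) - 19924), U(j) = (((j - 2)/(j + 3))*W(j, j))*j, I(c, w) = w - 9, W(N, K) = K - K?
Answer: 31521 + 2*I*√4981 ≈ 31521.0 + 141.15*I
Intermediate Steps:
W(N, K) = 0
I(c, w) = -9 + w
U(j) = 0 (U(j) = (((j - 2)/(j + 3))*0)*j = (((-2 + j)/(3 + j))*0)*j = 0*j = 0)
G = 2*I*√4981 (G = √(0 - 19924) = √(-19924) = 2*I*√4981 ≈ 141.15*I)
G - 1*(-31521) = 2*I*√4981 - 1*(-31521) = 2*I*√4981 + 31521 = 31521 + 2*I*√4981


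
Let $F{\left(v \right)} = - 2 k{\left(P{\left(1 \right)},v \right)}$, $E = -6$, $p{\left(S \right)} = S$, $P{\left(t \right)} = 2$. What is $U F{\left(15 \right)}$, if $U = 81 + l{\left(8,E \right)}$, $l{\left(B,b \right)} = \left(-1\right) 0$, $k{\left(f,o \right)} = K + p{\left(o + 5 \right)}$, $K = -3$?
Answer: $-2754$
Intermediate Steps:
$k{\left(f,o \right)} = 2 + o$ ($k{\left(f,o \right)} = -3 + \left(o + 5\right) = -3 + \left(5 + o\right) = 2 + o$)
$F{\left(v \right)} = -4 - 2 v$ ($F{\left(v \right)} = - 2 \left(2 + v\right) = -4 - 2 v$)
$l{\left(B,b \right)} = 0$
$U = 81$ ($U = 81 + 0 = 81$)
$U F{\left(15 \right)} = 81 \left(-4 - 30\right) = 81 \left(-34\right) = -2754$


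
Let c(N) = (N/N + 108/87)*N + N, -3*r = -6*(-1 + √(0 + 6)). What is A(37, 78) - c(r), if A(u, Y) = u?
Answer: 1261/29 - 188*√6/29 ≈ 27.603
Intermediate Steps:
r = -2 + 2*√6 (r = -(-2)*(-1 + √(0 + 6)) = -(-2)*(-1 + √6) = -(6 - 6*√6)/3 = -2 + 2*√6 ≈ 2.8990)
c(N) = 94*N/29 (c(N) = (1 + 108*(1/87))*N + N = (1 + 36/29)*N + N = 65*N/29 + N = 94*N/29)
A(37, 78) - c(r) = 37 - 94*(-2 + 2*√6)/29 = 37 - (-188/29 + 188*√6/29) = 37 + (188/29 - 188*√6/29) = 1261/29 - 188*√6/29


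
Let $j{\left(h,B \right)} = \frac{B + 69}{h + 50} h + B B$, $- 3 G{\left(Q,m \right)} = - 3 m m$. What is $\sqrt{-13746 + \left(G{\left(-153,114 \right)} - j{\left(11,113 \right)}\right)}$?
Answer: $\frac{i \sqrt{50426321}}{61} \approx 116.41 i$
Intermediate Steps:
$G{\left(Q,m \right)} = m^{2}$ ($G{\left(Q,m \right)} = - \frac{- 3 m m}{3} = - \frac{\left(-3\right) m^{2}}{3} = m^{2}$)
$j{\left(h,B \right)} = B^{2} + \frac{h \left(69 + B\right)}{50 + h}$ ($j{\left(h,B \right)} = \frac{69 + B}{50 + h} h + B^{2} = \frac{h \left(69 + B\right)}{50 + h} + B^{2} = B^{2} + \frac{h \left(69 + B\right)}{50 + h}$)
$\sqrt{-13746 + \left(G{\left(-153,114 \right)} - j{\left(11,113 \right)}\right)} = \sqrt{-13746 + \left(114^{2} - \frac{50 \cdot 113^{2} + 69 \cdot 11 + 113 \cdot 11 + 11 \cdot 113^{2}}{50 + 11}\right)} = \sqrt{-13746 + \left(12996 - \frac{50 \cdot 12769 + 759 + 1243 + 11 \cdot 12769}{61}\right)} = \sqrt{-13746 + \left(12996 - \frac{638450 + 759 + 1243 + 140459}{61}\right)} = \sqrt{-13746 + \left(12996 - \frac{1}{61} \cdot 780911\right)} = \sqrt{-13746 + \left(12996 - \frac{780911}{61}\right)} = \sqrt{-13746 + \frac{11845}{61}} = \sqrt{- \frac{826661}{61}} = \frac{i \sqrt{50426321}}{61}$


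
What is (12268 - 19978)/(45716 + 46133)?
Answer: -7710/91849 ≈ -0.083942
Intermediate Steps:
(12268 - 19978)/(45716 + 46133) = -7710/91849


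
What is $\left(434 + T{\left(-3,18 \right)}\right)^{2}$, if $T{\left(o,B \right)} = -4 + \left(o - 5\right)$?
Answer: $178084$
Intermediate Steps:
$T{\left(o,B \right)} = -9 + o$ ($T{\left(o,B \right)} = -4 + \left(-5 + o\right) = -9 + o$)
$\left(434 + T{\left(-3,18 \right)}\right)^{2} = \left(434 - 12\right)^{2} = 422^{2} = 178084$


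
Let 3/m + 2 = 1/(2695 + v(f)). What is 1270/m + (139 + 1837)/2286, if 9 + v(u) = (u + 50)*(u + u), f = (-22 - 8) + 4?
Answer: -694852753/821817 ≈ -845.51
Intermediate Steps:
f = -26 (f = -30 + 4 = -26)
v(u) = -9 + 2*u*(50 + u) (v(u) = -9 + (u + 50)*(u + u) = -9 + (50 + u)*(2*u) = -9 + 2*u*(50 + u))
m = -4314/2875 (m = 3/(-2 + 1/(2695 + (-9 + 2*(-26)² + 100*(-26)))) = 3/(-2 + 1/(2695 + (-9 + 2*676 - 2600))) = 3/(-2 + 1/(2695 + (-9 + 1352 - 2600))) = 3/(-2 + 1/(2695 - 1257)) = 3/(-2 + 1/1438) = 3/(-2875/1438) = 3*(-1438/2875) = -4314/2875 ≈ -1.5005)
1270/m + (139 + 1837)/2286 = 1270/(-4314/2875) + (139 + 1837)/2286 = 1270*(-2875/4314) + 1976*(1/2286) = -1825625/2157 + 988/1143 = -694852753/821817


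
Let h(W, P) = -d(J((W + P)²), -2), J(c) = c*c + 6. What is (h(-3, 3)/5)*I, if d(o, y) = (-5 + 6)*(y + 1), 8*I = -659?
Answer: -659/40 ≈ -16.475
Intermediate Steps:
J(c) = 6 + c² (J(c) = c² + 6 = 6 + c²)
I = -659/8 (I = (⅛)*(-659) = -659/8 ≈ -82.375)
d(o, y) = 1 + y (d(o, y) = 1*(1 + y) = 1 + y)
h(W, P) = 1 (h(W, P) = -(1 - 2) = -1*(-1) = 1)
(h(-3, 3)/5)*I = (1/5)*(-659/8) = (1*(⅕))*(-659/8) = (⅕)*(-659/8) = -659/40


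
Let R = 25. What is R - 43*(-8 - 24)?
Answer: 1401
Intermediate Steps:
R - 43*(-8 - 24) = 25 - 43*(-8 - 24) = 25 - 43*(-32) = 25 + 1376 = 1401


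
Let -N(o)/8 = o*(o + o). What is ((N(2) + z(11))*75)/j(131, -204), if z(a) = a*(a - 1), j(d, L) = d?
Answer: 3450/131 ≈ 26.336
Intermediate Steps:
N(o) = -16*o² (N(o) = -8*o*(o + o) = -8*o*2*o = -16*o²)
z(a) = a*(-1 + a)
((N(2) + z(11))*75)/j(131, -204) = ((-16*2² + 11*(-1 + 11))*75)/131 = ((-16*4 + 11*10)*75)*(1/131) = ((-64 + 110)*75)*(1/131) = (46*75)*(1/131) = 3450*(1/131) = 3450/131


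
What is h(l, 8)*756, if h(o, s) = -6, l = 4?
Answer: -4536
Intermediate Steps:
h(l, 8)*756 = -6*756 = -4536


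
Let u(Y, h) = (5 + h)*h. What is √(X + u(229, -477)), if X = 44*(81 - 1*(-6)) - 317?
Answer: √228655 ≈ 478.18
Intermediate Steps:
u(Y, h) = h*(5 + h)
X = 3511 (X = 44*(81 + 6) - 317 = 44*87 - 317 = 3828 - 317 = 3511)
√(X + u(229, -477)) = √(3511 - 477*(5 - 477)) = √(3511 - 477*(-472)) = √(3511 + 225144) = √228655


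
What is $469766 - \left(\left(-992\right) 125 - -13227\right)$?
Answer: $580539$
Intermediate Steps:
$469766 - \left(\left(-992\right) 125 - -13227\right) = 469766 - \left(-124000 + 13227\right) = 469766 - -110773 = 469766 + 110773 = 580539$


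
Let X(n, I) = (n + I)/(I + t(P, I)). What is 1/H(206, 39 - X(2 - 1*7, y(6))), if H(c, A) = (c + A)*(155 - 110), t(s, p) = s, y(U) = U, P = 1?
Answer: 7/77130 ≈ 9.0756e-5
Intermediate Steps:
X(n, I) = (I + n)/(1 + I) (X(n, I) = (n + I)/(I + 1) = (I + n)/(1 + I))
H(c, A) = 45*A + 45*c (H(c, A) = (A + c)*45 = 45*A + 45*c)
1/H(206, 39 - X(2 - 1*7, y(6))) = 1/(45*(39 - (6 + (2 - 1*7))/(1 + 6)) + 45*206) = 1/(45*(39 - (6 + (2 - 7))/7) + 9270) = 1/(45*(39 - (6 - 5)/7) + 9270) = 1/(45*(39 - 1/7) + 9270) = 1/(45*(39 - 1*⅐) + 9270) = 1/(45*(39 - ⅐) + 9270) = 1/(45*(272/7) + 9270) = 1/(12240/7 + 9270) = 1/(77130/7) = 7/77130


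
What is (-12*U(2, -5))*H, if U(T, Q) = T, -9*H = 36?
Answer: 96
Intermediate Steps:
H = -4 (H = -1/9*36 = -4)
(-12*U(2, -5))*H = -12*2*(-4) = -24*(-4) = 96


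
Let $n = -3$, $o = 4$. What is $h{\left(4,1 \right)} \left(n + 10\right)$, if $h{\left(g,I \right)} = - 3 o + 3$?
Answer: $-63$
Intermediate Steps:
$h{\left(g,I \right)} = -9$ ($h{\left(g,I \right)} = \left(-3\right) 4 + 3 = -12 + 3 = -9$)
$h{\left(4,1 \right)} \left(n + 10\right) = - 9 \left(-3 + 10\right) = \left(-9\right) 7 = -63$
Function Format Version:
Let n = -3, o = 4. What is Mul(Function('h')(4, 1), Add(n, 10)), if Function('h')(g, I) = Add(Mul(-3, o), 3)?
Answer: -63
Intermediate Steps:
Function('h')(g, I) = -9 (Function('h')(g, I) = Add(Mul(-3, 4), 3) = Add(-12, 3) = -9)
Mul(Function('h')(4, 1), Add(n, 10)) = Mul(-9, Add(-3, 10)) = Mul(-9, 7) = -63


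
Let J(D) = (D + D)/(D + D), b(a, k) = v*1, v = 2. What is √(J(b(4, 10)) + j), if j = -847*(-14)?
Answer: √11859 ≈ 108.90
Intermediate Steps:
b(a, k) = 2 (b(a, k) = 2*1 = 2)
j = 11858
J(D) = 1 (J(D) = (2*D)/((2*D)) = (2*D)*(1/(2*D)) = 1)
√(J(b(4, 10)) + j) = √(1 + 11858) = √11859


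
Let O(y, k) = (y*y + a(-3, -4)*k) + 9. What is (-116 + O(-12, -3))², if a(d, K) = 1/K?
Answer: 22801/16 ≈ 1425.1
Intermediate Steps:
O(y, k) = 9 + y² - k/4 (O(y, k) = (y*y + k/(-4)) + 9 = (y² - k/4) + 9 = 9 + y² - k/4)
(-116 + O(-12, -3))² = (-116 + (9 + (-12)² - ¼*(-3)))² = (-116 + (9 + 144 + ¾))² = (-116 + 615/4)² = (151/4)² = 22801/16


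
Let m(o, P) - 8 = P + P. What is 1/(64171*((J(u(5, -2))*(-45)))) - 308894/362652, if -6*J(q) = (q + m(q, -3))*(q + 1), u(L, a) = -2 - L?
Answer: -743326322333/872690305950 ≈ -0.85176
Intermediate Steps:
m(o, P) = 8 + 2*P (m(o, P) = 8 + (P + P) = 8 + 2*P)
J(q) = -(1 + q)*(2 + q)/6 (J(q) = -(q + (8 + 2*(-3)))*(q + 1)/6 = -(q + (8 - 6))*(1 + q)/6 = -(q + 2)*(1 + q)/6 = -(2 + q)*(1 + q)/6 = -(1 + q)*(2 + q)/6)
1/(64171*((J(u(5, -2))*(-45)))) - 308894/362652 = 1/(64171*(((-1/3 - (-2 - 1*5)/2 - (-2 - 1*5)**2/6)*(-45)))) - 308894/362652 = 1/(64171*(((-1/3 - (-2 - 5)/2 - (-2 - 5)**2/6)*(-45)))) - 308894*1/362652 = 1/(64171*(((-1/3 - 1/2*(-7) - 1/6*(-7)**2)*(-45)))) - 154447/181326 = 1/(64171*(((-1/3 + 7/2 - 1/6*49)*(-45)))) - 154447/181326 = 1/(64171*(((-1/3 + 7/2 - 49/6)*(-45)))) - 154447/181326 = 1/(64171*((-5*(-45)))) - 154447/181326 = (1/64171)/225 - 154447/181326 = (1/64171)*(1/225) - 154447/181326 = 1/14438475 - 154447/181326 = -743326322333/872690305950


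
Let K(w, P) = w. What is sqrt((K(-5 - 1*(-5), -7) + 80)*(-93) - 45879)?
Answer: I*sqrt(53319) ≈ 230.91*I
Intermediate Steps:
sqrt((K(-5 - 1*(-5), -7) + 80)*(-93) - 45879) = sqrt(((-5 - 1*(-5)) + 80)*(-93) - 45879) = sqrt(((-5 + 5) + 80)*(-93) - 45879) = sqrt((0 + 80)*(-93) - 45879) = sqrt(80*(-93) - 45879) = sqrt(-7440 - 45879) = sqrt(-53319) = I*sqrt(53319)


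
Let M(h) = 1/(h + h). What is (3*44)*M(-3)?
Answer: -22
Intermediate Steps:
M(h) = 1/(2*h)
(3*44)*M(-3) = (3*44)*((½)/(-3)) = 132*((½)*(-⅓)) = 132*(-⅙) = -22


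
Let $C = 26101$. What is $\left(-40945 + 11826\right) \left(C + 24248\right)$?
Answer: $-1466112531$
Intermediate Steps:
$\left(-40945 + 11826\right) \left(C + 24248\right) = \left(-40945 + 11826\right) \left(26101 + 24248\right) = \left(-29119\right) 50349 = -1466112531$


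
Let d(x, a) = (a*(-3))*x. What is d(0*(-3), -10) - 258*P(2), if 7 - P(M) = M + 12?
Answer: 1806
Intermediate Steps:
d(x, a) = -3*a*x (d(x, a) = (-3*a)*x = -3*a*x)
P(M) = -5 - M (P(M) = 7 - (M + 12) = 7 - (12 + M) = 7 + (-12 - M) = -5 - M)
d(0*(-3), -10) - 258*P(2) = -3*(-10)*0*(-3) - 258*(-5 - 1*2) = -3*(-10)*0 - 258*(-5 - 2) = 0 - 258*(-7) = 0 + 1806 = 1806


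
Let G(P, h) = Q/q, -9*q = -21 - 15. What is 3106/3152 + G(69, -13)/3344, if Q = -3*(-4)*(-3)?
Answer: 647381/658768 ≈ 0.98271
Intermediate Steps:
q = 4 (q = -(-21 - 15)/9 = -⅑*(-36) = 4)
Q = -36 (Q = 12*(-3) = -36)
G(P, h) = -9 (G(P, h) = -36/4 = -36*¼ = -9)
3106/3152 + G(69, -13)/3344 = 3106/3152 - 9/3344 = 3106*(1/3152) - 9*1/3344 = 1553/1576 - 9/3344 = 647381/658768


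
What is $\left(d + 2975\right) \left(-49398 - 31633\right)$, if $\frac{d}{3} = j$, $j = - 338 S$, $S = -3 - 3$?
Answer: $-734059829$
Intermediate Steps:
$S = -6$
$j = 2028$ ($j = \left(-338\right) \left(-6\right) = 2028$)
$d = 6084$ ($d = 3 \cdot 2028 = 6084$)
$\left(d + 2975\right) \left(-49398 - 31633\right) = \left(6084 + 2975\right) \left(-49398 - 31633\right) = 9059 \left(-81031\right) = -734059829$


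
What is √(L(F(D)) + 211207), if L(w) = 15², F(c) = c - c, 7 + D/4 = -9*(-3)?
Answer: 2*√52858 ≈ 459.82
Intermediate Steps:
D = 80 (D = -28 + 4*(-9*(-3)) = -28 + 4*27 = -28 + 108 = 80)
F(c) = 0
L(w) = 225
√(L(F(D)) + 211207) = √(225 + 211207) = √211432 = 2*√52858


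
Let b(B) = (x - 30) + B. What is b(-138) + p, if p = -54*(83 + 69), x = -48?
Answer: -8424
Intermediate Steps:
b(B) = -78 + B (b(B) = (-48 - 30) + B = -78 + B)
p = -8208 (p = -54*152 = -8208)
b(-138) + p = (-78 - 138) - 8208 = -216 - 8208 = -8424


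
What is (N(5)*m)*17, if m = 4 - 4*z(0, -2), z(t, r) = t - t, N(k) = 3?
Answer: 204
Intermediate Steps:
z(t, r) = 0
m = 4 (m = 4 - 4*0 = 4 + 0 = 4)
(N(5)*m)*17 = (3*4)*17 = 12*17 = 204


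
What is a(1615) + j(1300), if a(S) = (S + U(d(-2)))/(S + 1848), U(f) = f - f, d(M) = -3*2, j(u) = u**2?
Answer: 5852471615/3463 ≈ 1.6900e+6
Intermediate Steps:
d(M) = -6
U(f) = 0
a(S) = S/(1848 + S) (a(S) = (S + 0)/(S + 1848) = S/(1848 + S))
a(1615) + j(1300) = 1615/(1848 + 1615) + 1300**2 = 1615/3463 + 1690000 = 5852471615/3463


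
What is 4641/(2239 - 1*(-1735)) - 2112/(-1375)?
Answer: 1343133/496750 ≈ 2.7038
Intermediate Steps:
4641/(2239 - 1*(-1735)) - 2112/(-1375) = 4641/(2239 + 1735) - 2112*(-1/1375) = 4641/3974 + 192/125 = 1343133/496750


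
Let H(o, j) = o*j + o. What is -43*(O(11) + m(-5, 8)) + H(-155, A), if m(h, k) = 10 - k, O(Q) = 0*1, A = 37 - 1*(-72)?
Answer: -17136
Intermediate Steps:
A = 109 (A = 37 + 72 = 109)
O(Q) = 0
H(o, j) = o + j*o (H(o, j) = j*o + o = o + j*o)
-43*(O(11) + m(-5, 8)) + H(-155, A) = -43*(0 + (10 - 1*8)) - 155*(1 + 109) = -43*(0 + (10 - 8)) - 155*110 = -43*(0 + 2) - 17050 = -43*2 - 17050 = -86 - 17050 = -17136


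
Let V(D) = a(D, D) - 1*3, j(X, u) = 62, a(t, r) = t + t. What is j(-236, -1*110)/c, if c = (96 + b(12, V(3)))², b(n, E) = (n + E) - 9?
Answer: 31/5202 ≈ 0.0059592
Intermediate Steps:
a(t, r) = 2*t
V(D) = -3 + 2*D (V(D) = 2*D - 1*3 = 2*D - 3 = -3 + 2*D)
b(n, E) = -9 + E + n (b(n, E) = (E + n) - 9 = -9 + E + n)
c = 10404 (c = (96 + (-9 + (-3 + 2*3) + 12))² = (96 + (-9 + (-3 + 6) + 12))² = (96 + (-9 + 3 + 12))² = (96 + 6)² = 102² = 10404)
j(-236, -1*110)/c = 62/10404 = 62*(1/10404) = 31/5202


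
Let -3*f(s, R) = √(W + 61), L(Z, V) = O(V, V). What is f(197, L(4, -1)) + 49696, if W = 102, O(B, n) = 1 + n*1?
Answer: 49696 - √163/3 ≈ 49692.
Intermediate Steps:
O(B, n) = 1 + n
L(Z, V) = 1 + V
f(s, R) = -√163/3 (f(s, R) = -√(102 + 61)/3 = -√163/3)
f(197, L(4, -1)) + 49696 = -√163/3 + 49696 = 49696 - √163/3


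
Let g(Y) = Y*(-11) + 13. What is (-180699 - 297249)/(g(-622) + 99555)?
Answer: -79658/17735 ≈ -4.4916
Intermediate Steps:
g(Y) = 13 - 11*Y (g(Y) = -11*Y + 13 = 13 - 11*Y)
(-180699 - 297249)/(g(-622) + 99555) = (-180699 - 297249)/((13 - 11*(-622)) + 99555) = -477948/((13 + 6842) + 99555) = -477948/(6855 + 99555) = -477948/106410 = -477948*1/106410 = -79658/17735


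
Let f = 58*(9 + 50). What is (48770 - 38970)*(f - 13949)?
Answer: -103164600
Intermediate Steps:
f = 3422 (f = 58*59 = 3422)
(48770 - 38970)*(f - 13949) = (48770 - 38970)*(3422 - 13949) = 9800*(-10527) = -103164600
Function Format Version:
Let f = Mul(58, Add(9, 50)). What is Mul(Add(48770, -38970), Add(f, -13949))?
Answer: -103164600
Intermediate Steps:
f = 3422 (f = Mul(58, 59) = 3422)
Mul(Add(48770, -38970), Add(f, -13949)) = Mul(Add(48770, -38970), Add(3422, -13949)) = Mul(9800, -10527) = -103164600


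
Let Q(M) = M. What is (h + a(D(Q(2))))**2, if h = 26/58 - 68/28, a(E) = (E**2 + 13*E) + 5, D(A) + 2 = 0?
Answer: 14845609/41209 ≈ 360.25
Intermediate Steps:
D(A) = -2 (D(A) = -2 + 0 = -2)
a(E) = 5 + E**2 + 13*E
h = -402/203 (h = 26*(1/58) - 68*1/28 = 13/29 - 17/7 = -402/203 ≈ -1.9803)
(h + a(D(Q(2))))**2 = (-402/203 + (5 + (-2)**2 + 13*(-2)))**2 = (-402/203 + (5 + 4 - 26))**2 = (-402/203 - 17)**2 = (-3853/203)**2 = 14845609/41209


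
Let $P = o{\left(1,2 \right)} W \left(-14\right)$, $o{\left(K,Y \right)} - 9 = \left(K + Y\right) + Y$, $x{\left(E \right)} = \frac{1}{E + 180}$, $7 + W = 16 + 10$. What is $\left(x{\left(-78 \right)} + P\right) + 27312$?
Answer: $\frac{2405977}{102} \approx 23588.0$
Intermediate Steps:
$W = 19$ ($W = -7 + \left(16 + 10\right) = -7 + 26 = 19$)
$x{\left(E \right)} = \frac{1}{180 + E}$
$o{\left(K,Y \right)} = 9 + K + 2 Y$ ($o{\left(K,Y \right)} = 9 + \left(\left(K + Y\right) + Y\right) = 9 + \left(K + 2 Y\right) = 9 + K + 2 Y$)
$P = -3724$ ($P = \left(9 + 1 + 2 \cdot 2\right) 19 \left(-14\right) = \left(9 + 1 + 4\right) 19 \left(-14\right) = 14 \cdot 19 \left(-14\right) = 266 \left(-14\right) = -3724$)
$\left(x{\left(-78 \right)} + P\right) + 27312 = \left(\frac{1}{180 - 78} - 3724\right) + 27312 = \left(\frac{1}{102} - 3724\right) + 27312 = - \frac{379847}{102} + 27312 = \frac{2405977}{102}$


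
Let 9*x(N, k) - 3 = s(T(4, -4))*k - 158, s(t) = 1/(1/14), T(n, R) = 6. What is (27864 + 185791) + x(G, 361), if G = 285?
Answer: 642598/3 ≈ 2.1420e+5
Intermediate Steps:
s(t) = 14 (s(t) = 1/(1/14) = 14)
x(N, k) = -155/9 + 14*k/9 (x(N, k) = ⅓ + (14*k - 158)/9 = ⅓ + (-158 + 14*k)/9 = ⅓ + (-158/9 + 14*k/9) = -155/9 + 14*k/9)
(27864 + 185791) + x(G, 361) = (27864 + 185791) + (-155/9 + (14/9)*361) = 213655 + (-155/9 + 5054/9) = 213655 + 1633/3 = 642598/3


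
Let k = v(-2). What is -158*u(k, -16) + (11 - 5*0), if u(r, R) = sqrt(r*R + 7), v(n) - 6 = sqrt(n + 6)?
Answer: 11 - 1738*I ≈ 11.0 - 1738.0*I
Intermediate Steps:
v(n) = 6 + sqrt(6 + n) (v(n) = 6 + sqrt(n + 6) = 6 + sqrt(6 + n))
k = 8 (k = 6 + sqrt(6 - 2) = 6 + sqrt(4) = 6 + 2 = 8)
u(r, R) = sqrt(7 + R*r) (u(r, R) = sqrt(R*r + 7) = sqrt(7 + R*r))
-158*u(k, -16) + (11 - 5*0) = -158*sqrt(7 - 16*8) + (11 - 5*0) = -158*sqrt(7 - 128) + (11 + 0) = -1738*I + 11 = 11 - 1738*I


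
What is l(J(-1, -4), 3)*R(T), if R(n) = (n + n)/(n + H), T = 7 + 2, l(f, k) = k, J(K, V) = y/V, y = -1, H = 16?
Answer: 54/25 ≈ 2.1600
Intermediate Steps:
J(K, V) = -1/V
T = 9
R(n) = 2*n/(16 + n) (R(n) = (n + n)/(n + 16) = (2*n)/(16 + n) = 2*n/(16 + n))
l(J(-1, -4), 3)*R(T) = 3*(2*9/(16 + 9)) = 3*(2*9/25) = 3*(2*9*(1/25)) = 3*(18/25) = 54/25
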